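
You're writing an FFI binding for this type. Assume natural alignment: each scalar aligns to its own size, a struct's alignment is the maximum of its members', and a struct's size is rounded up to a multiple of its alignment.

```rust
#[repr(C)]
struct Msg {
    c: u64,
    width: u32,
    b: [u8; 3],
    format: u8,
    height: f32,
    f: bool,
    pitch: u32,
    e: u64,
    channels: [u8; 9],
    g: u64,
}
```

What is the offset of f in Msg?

@0: c [8B, align 8] → 8
@8: width [4B, align 4] → 12
@12: b [3B, align 1] → 15
@15: format [1B, align 1] → 16
@16: height [4B, align 4] → 20
@20: f [1B, align 1] → 21

20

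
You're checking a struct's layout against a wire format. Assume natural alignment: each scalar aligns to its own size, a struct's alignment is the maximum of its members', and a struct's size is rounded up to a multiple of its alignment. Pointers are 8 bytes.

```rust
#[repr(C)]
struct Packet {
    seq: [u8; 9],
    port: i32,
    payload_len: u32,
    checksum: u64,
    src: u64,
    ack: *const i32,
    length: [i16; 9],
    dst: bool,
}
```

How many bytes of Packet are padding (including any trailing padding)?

0..9  seq  (9B, 1-aligned)
9..12  -- padding (3B)
12..16  port  (4B, 4-aligned)
16..20  payload_len  (4B, 4-aligned)
20..24  -- padding (4B)
24..32  checksum  (8B, 8-aligned)
32..40  src  (8B, 8-aligned)
40..48  ack  (8B, 8-aligned)
48..66  length  (18B, 2-aligned)
66..67  dst  (1B, 1-aligned)
67..72  -- tail padding (5B)
sizeof = 72, alignof = 8
data bytes 60, size 72 → padding 12

12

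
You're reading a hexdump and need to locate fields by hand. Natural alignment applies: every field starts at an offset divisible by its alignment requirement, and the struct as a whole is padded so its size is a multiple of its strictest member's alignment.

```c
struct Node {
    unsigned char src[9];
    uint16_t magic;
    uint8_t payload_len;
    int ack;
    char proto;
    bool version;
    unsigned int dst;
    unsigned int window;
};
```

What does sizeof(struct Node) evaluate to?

0..9  src  (9B, 1-aligned)
9..10  -- padding (1B)
10..12  magic  (2B, 2-aligned)
12..13  payload_len  (1B, 1-aligned)
13..16  -- padding (3B)
16..20  ack  (4B, 4-aligned)
20..21  proto  (1B, 1-aligned)
21..22  version  (1B, 1-aligned)
22..24  -- padding (2B)
24..28  dst  (4B, 4-aligned)
28..32  window  (4B, 4-aligned)
sizeof = 32, alignof = 4

32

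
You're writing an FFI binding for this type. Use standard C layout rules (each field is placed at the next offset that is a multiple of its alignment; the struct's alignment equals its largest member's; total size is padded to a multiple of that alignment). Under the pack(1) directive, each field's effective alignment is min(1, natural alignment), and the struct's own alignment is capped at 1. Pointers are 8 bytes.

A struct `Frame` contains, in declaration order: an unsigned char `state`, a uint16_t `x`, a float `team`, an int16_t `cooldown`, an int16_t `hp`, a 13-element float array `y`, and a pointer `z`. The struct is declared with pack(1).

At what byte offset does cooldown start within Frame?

7

@0: state [1B, align 1] → 1
@1: x [2B, align 1] → 3
@3: team [4B, align 1] → 7
@7: cooldown [2B, align 1] → 9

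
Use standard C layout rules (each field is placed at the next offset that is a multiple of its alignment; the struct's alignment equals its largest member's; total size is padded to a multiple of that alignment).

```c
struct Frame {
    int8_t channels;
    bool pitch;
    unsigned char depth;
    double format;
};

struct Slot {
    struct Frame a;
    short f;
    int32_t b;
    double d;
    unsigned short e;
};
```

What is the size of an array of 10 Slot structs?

400

Frame: channels at 0 (size 1, align 1) → ends 1; pitch at 1 (size 1, align 1) → ends 2; depth at 2 (size 1, align 1) → ends 3; pad 5 to align 8 for format; format at 8 (size 8, align 8) → ends 16; total 16 bytes, alignment 8
a at 0 (size 16, align 8) → ends 16
f at 16 (size 2, align 2) → ends 18
pad 2 to align 4 for b
b at 20 (size 4, align 4) → ends 24
d at 24 (size 8, align 8) → ends 32
e at 32 (size 2, align 2) → ends 34
tail pad 6 to reach multiple of 8
total 40 bytes, alignment 8
array of 10: 10 × 40 = 400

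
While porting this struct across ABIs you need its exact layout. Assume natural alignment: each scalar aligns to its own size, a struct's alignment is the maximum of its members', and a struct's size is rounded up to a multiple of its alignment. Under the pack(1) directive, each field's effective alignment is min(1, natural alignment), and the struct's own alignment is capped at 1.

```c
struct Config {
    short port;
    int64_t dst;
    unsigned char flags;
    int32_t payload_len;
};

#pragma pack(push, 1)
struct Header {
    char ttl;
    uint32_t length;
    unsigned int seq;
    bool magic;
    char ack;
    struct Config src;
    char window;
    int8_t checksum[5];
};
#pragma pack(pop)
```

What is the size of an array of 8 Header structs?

328

Config: port at 0 (size 2, align 2) → ends 2; pad 6 to align 8 for dst; dst at 8 (size 8, align 8) → ends 16; flags at 16 (size 1, align 1) → ends 17; pad 3 to align 4 for payload_len; payload_len at 20 (size 4, align 4) → ends 24; total 24 bytes, alignment 8
ttl at 0 (size 1, align 1) → ends 1
length at 1 (size 4, align 1) → ends 5
seq at 5 (size 4, align 1) → ends 9
magic at 9 (size 1, align 1) → ends 10
ack at 10 (size 1, align 1) → ends 11
src at 11 (size 24, align 1) → ends 35
window at 35 (size 1, align 1) → ends 36
checksum at 36 (size 5, align 1) → ends 41
total 41 bytes, alignment 1
array of 8: 8 × 41 = 328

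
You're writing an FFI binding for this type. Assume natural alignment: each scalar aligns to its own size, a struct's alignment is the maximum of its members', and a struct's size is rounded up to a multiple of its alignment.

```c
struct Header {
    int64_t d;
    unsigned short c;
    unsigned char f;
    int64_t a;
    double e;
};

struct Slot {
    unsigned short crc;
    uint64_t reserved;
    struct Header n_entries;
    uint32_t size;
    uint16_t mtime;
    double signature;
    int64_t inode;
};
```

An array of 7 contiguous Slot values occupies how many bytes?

504

Header: 0..8  d  (8B, 8-aligned); 8..10  c  (2B, 2-aligned); 10..11  f  (1B, 1-aligned); 11..16  -- padding (5B); 16..24  a  (8B, 8-aligned); 24..32  e  (8B, 8-aligned); sizeof = 32, alignof = 8
0..2  crc  (2B, 2-aligned)
2..8  -- padding (6B)
8..16  reserved  (8B, 8-aligned)
16..48  n_entries  (32B, 8-aligned)
48..52  size  (4B, 4-aligned)
52..54  mtime  (2B, 2-aligned)
54..56  -- padding (2B)
56..64  signature  (8B, 8-aligned)
64..72  inode  (8B, 8-aligned)
sizeof = 72, alignof = 8
array of 7: 7 × 72 = 504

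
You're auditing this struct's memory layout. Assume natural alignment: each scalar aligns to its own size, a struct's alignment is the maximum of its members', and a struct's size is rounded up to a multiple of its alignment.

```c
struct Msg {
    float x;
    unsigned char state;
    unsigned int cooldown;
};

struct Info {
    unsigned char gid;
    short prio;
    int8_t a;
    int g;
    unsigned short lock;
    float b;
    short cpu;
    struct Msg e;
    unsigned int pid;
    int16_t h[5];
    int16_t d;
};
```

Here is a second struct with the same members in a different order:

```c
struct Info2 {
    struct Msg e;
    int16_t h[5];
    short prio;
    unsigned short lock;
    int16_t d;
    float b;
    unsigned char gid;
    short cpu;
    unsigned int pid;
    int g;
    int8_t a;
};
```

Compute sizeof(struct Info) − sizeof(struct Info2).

Msg: 0..4  x  (4B, 4-aligned); 4..5  state  (1B, 1-aligned); 5..8  -- padding (3B); 8..12  cooldown  (4B, 4-aligned); sizeof = 12, alignof = 4
0..1  gid  (1B, 1-aligned)
1..2  -- padding (1B)
2..4  prio  (2B, 2-aligned)
4..5  a  (1B, 1-aligned)
5..8  -- padding (3B)
8..12  g  (4B, 4-aligned)
12..14  lock  (2B, 2-aligned)
14..16  -- padding (2B)
16..20  b  (4B, 4-aligned)
20..22  cpu  (2B, 2-aligned)
22..24  -- padding (2B)
24..36  e  (12B, 4-aligned)
36..40  pid  (4B, 4-aligned)
40..50  h  (10B, 2-aligned)
50..52  d  (2B, 2-aligned)
sizeof = 52, alignof = 4
— Info2 —
0..12  e  (12B, 4-aligned)
12..22  h  (10B, 2-aligned)
22..24  prio  (2B, 2-aligned)
24..26  lock  (2B, 2-aligned)
26..28  d  (2B, 2-aligned)
28..32  b  (4B, 4-aligned)
32..33  gid  (1B, 1-aligned)
33..34  -- padding (1B)
34..36  cpu  (2B, 2-aligned)
36..40  pid  (4B, 4-aligned)
40..44  g  (4B, 4-aligned)
44..45  a  (1B, 1-aligned)
45..48  -- tail padding (3B)
sizeof = 48, alignof = 4
52 − 48 = 4

4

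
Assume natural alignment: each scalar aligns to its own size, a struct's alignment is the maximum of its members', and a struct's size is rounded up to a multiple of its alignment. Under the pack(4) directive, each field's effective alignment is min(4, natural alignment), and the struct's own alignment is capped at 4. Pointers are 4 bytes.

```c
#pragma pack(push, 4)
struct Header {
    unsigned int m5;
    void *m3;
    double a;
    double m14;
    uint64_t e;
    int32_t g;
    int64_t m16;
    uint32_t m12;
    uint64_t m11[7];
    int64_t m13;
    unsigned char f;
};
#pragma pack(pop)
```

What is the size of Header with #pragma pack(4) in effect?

116

m5 at 0 (size 4, align 4) → ends 4
m3 at 4 (size 4, align 4) → ends 8
a at 8 (size 8, align 4) → ends 16
m14 at 16 (size 8, align 4) → ends 24
e at 24 (size 8, align 4) → ends 32
g at 32 (size 4, align 4) → ends 36
m16 at 36 (size 8, align 4) → ends 44
m12 at 44 (size 4, align 4) → ends 48
m11 at 48 (size 56, align 4) → ends 104
m13 at 104 (size 8, align 4) → ends 112
f at 112 (size 1, align 1) → ends 113
tail pad 3 to reach multiple of 4
total 116 bytes, alignment 4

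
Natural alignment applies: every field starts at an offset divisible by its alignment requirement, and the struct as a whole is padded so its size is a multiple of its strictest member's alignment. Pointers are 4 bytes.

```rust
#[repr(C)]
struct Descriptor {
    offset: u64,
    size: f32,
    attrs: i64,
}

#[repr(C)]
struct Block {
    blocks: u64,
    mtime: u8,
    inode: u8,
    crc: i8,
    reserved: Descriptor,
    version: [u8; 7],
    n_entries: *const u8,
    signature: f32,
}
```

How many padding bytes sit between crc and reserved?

Descriptor: offset at 0 (size 8, align 8) → ends 8; size at 8 (size 4, align 4) → ends 12; pad 4 to align 8 for attrs; attrs at 16 (size 8, align 8) → ends 24; total 24 bytes, alignment 8
blocks at 0 (size 8, align 8) → ends 8
mtime at 8 (size 1, align 1) → ends 9
inode at 9 (size 1, align 1) → ends 10
crc at 10 (size 1, align 1) → ends 11
pad 5 to align 8 for reserved
reserved at 16 (size 24, align 8) → ends 40

5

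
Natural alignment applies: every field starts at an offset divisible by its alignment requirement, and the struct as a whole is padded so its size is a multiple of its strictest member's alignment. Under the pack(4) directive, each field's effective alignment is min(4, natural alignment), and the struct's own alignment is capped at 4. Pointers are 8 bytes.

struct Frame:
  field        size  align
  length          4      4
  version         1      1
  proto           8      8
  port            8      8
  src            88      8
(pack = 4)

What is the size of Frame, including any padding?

@0: length [4B, align 4] → 4
@4: version [1B, align 1] → 5
+3 pad (align 4)
@8: proto [8B, align 4] → 16
@16: port [8B, align 4] → 24
@24: src [88B, align 4] → 112
size 112, align 4

112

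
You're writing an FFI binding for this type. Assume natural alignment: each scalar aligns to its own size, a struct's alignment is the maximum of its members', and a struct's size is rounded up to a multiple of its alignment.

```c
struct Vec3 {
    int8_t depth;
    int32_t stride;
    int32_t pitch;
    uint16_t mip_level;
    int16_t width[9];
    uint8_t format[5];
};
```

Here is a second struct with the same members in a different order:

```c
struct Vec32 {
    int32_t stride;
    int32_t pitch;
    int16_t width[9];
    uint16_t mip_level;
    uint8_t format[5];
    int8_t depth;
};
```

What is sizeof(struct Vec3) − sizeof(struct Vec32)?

depth at 0 (size 1, align 1) → ends 1
pad 3 to align 4 for stride
stride at 4 (size 4, align 4) → ends 8
pitch at 8 (size 4, align 4) → ends 12
mip_level at 12 (size 2, align 2) → ends 14
width at 14 (size 18, align 2) → ends 32
format at 32 (size 5, align 1) → ends 37
tail pad 3 to reach multiple of 4
total 40 bytes, alignment 4
— Vec32 —
stride at 0 (size 4, align 4) → ends 4
pitch at 4 (size 4, align 4) → ends 8
width at 8 (size 18, align 2) → ends 26
mip_level at 26 (size 2, align 2) → ends 28
format at 28 (size 5, align 1) → ends 33
depth at 33 (size 1, align 1) → ends 34
tail pad 2 to reach multiple of 4
total 36 bytes, alignment 4
40 − 36 = 4

4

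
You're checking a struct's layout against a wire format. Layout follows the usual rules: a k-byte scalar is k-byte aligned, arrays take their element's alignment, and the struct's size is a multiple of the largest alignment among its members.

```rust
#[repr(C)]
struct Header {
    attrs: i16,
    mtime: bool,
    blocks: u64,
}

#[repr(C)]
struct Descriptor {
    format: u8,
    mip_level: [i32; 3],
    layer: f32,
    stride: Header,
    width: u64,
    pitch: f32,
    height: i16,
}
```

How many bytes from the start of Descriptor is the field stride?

24

Header: attrs at 0 (size 2, align 2) → ends 2; mtime at 2 (size 1, align 1) → ends 3; pad 5 to align 8 for blocks; blocks at 8 (size 8, align 8) → ends 16; total 16 bytes, alignment 8
format at 0 (size 1, align 1) → ends 1
pad 3 to align 4 for mip_level
mip_level at 4 (size 12, align 4) → ends 16
layer at 16 (size 4, align 4) → ends 20
pad 4 to align 8 for stride
stride at 24 (size 16, align 8) → ends 40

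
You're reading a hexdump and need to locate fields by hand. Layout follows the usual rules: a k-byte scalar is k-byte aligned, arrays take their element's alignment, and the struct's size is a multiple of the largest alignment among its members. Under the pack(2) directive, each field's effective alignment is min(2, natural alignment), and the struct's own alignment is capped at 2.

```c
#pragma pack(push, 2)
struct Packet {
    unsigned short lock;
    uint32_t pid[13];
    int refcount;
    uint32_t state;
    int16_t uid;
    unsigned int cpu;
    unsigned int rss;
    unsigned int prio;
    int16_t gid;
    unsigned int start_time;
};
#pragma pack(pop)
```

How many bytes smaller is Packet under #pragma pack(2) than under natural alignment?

natural layout:
  lock at 0 (size 2, align 2) → ends 2
  pad 2 to align 4 for pid
  pid at 4 (size 52, align 4) → ends 56
  refcount at 56 (size 4, align 4) → ends 60
  state at 60 (size 4, align 4) → ends 64
  uid at 64 (size 2, align 2) → ends 66
  pad 2 to align 4 for cpu
  cpu at 68 (size 4, align 4) → ends 72
  rss at 72 (size 4, align 4) → ends 76
  prio at 76 (size 4, align 4) → ends 80
  gid at 80 (size 2, align 2) → ends 82
  pad 2 to align 4 for start_time
  start_time at 84 (size 4, align 4) → ends 88
  total 88 bytes, alignment 4
packed(2) layout:
  lock at 0 (size 2, align 2) → ends 2
  pid at 2 (size 52, align 2) → ends 54
  refcount at 54 (size 4, align 2) → ends 58
  state at 58 (size 4, align 2) → ends 62
  uid at 62 (size 2, align 2) → ends 64
  cpu at 64 (size 4, align 2) → ends 68
  rss at 68 (size 4, align 2) → ends 72
  prio at 72 (size 4, align 2) → ends 76
  gid at 76 (size 2, align 2) → ends 78
  start_time at 78 (size 4, align 2) → ends 82
  total 82 bytes, alignment 2
88 − 82 = 6

6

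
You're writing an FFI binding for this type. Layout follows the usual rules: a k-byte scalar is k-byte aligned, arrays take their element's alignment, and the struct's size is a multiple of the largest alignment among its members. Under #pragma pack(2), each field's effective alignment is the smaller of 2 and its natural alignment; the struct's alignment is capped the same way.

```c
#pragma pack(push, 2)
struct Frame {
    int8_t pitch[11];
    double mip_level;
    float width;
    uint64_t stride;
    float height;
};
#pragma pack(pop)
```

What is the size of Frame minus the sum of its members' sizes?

1

0..11  pitch  (11B, 1-aligned)
11..12  -- padding (1B)
12..20  mip_level  (8B, 2-aligned)
20..24  width  (4B, 2-aligned)
24..32  stride  (8B, 2-aligned)
32..36  height  (4B, 2-aligned)
sizeof = 36, alignof = 2
data bytes 35, size 36 → padding 1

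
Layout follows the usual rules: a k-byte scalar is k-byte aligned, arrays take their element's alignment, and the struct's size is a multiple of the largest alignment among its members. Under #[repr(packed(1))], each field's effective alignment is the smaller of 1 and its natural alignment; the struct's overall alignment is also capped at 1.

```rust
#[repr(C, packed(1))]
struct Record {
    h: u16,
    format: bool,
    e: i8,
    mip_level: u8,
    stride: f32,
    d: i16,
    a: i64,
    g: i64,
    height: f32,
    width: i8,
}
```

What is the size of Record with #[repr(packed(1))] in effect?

h at 0 (size 2, align 1) → ends 2
format at 2 (size 1, align 1) → ends 3
e at 3 (size 1, align 1) → ends 4
mip_level at 4 (size 1, align 1) → ends 5
stride at 5 (size 4, align 1) → ends 9
d at 9 (size 2, align 1) → ends 11
a at 11 (size 8, align 1) → ends 19
g at 19 (size 8, align 1) → ends 27
height at 27 (size 4, align 1) → ends 31
width at 31 (size 1, align 1) → ends 32
total 32 bytes, alignment 1

32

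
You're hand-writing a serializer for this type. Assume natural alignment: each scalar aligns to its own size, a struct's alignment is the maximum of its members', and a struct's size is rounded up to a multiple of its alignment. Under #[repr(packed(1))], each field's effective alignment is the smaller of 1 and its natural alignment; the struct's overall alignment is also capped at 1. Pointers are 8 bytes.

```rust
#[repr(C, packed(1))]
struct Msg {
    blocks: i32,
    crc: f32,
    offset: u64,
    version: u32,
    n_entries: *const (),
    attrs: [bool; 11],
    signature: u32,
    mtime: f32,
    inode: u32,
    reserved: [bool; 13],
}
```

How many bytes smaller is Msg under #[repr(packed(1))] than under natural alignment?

8

natural layout:
  0..4  blocks  (4B, 4-aligned)
  4..8  crc  (4B, 4-aligned)
  8..16  offset  (8B, 8-aligned)
  16..20  version  (4B, 4-aligned)
  20..24  -- padding (4B)
  24..32  n_entries  (8B, 8-aligned)
  32..43  attrs  (11B, 1-aligned)
  43..44  -- padding (1B)
  44..48  signature  (4B, 4-aligned)
  48..52  mtime  (4B, 4-aligned)
  52..56  inode  (4B, 4-aligned)
  56..69  reserved  (13B, 1-aligned)
  69..72  -- tail padding (3B)
  sizeof = 72, alignof = 8
packed(1) layout:
  0..4  blocks  (4B, 1-aligned)
  4..8  crc  (4B, 1-aligned)
  8..16  offset  (8B, 1-aligned)
  16..20  version  (4B, 1-aligned)
  20..28  n_entries  (8B, 1-aligned)
  28..39  attrs  (11B, 1-aligned)
  39..43  signature  (4B, 1-aligned)
  43..47  mtime  (4B, 1-aligned)
  47..51  inode  (4B, 1-aligned)
  51..64  reserved  (13B, 1-aligned)
  sizeof = 64, alignof = 1
72 − 64 = 8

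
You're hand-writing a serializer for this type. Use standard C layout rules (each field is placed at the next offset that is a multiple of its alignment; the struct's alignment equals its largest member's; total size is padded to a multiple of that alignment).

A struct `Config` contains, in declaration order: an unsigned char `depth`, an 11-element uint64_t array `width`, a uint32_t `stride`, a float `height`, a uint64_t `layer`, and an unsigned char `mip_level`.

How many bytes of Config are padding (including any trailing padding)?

14

0..1  depth  (1B, 1-aligned)
1..8  -- padding (7B)
8..96  width  (88B, 8-aligned)
96..100  stride  (4B, 4-aligned)
100..104  height  (4B, 4-aligned)
104..112  layer  (8B, 8-aligned)
112..113  mip_level  (1B, 1-aligned)
113..120  -- tail padding (7B)
sizeof = 120, alignof = 8
data bytes 106, size 120 → padding 14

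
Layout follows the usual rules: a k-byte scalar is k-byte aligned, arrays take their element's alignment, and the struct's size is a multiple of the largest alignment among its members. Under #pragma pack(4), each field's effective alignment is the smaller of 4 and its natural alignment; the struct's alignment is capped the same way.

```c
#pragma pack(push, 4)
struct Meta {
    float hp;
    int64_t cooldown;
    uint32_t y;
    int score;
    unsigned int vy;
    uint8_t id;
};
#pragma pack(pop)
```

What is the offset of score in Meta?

hp at 0 (size 4, align 4) → ends 4
cooldown at 4 (size 8, align 4) → ends 12
y at 12 (size 4, align 4) → ends 16
score at 16 (size 4, align 4) → ends 20

16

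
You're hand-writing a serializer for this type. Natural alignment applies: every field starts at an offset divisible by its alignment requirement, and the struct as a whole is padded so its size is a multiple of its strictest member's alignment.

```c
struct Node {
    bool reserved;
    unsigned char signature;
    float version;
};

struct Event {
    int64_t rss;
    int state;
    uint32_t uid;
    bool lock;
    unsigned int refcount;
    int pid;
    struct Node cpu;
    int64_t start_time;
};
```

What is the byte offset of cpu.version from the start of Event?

Node: reserved at 0 (size 1, align 1) → ends 1; signature at 1 (size 1, align 1) → ends 2; pad 2 to align 4 for version; version at 4 (size 4, align 4) → ends 8; total 8 bytes, alignment 4
rss at 0 (size 8, align 8) → ends 8
state at 8 (size 4, align 4) → ends 12
uid at 12 (size 4, align 4) → ends 16
lock at 16 (size 1, align 1) → ends 17
pad 3 to align 4 for refcount
refcount at 20 (size 4, align 4) → ends 24
pid at 24 (size 4, align 4) → ends 28
cpu at 28 (size 8, align 4) → ends 36
within Node: version at 4
28 + 4 = 32

32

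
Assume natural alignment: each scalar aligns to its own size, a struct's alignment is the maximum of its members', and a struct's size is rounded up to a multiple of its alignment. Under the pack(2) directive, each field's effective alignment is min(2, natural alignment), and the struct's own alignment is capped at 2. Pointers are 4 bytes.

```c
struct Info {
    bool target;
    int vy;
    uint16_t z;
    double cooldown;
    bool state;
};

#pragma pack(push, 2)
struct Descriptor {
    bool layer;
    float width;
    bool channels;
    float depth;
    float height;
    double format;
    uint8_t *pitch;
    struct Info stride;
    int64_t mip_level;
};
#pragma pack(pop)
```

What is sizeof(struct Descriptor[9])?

612

Info: 0..1  target  (1B, 1-aligned); 1..4  -- padding (3B); 4..8  vy  (4B, 4-aligned); 8..10  z  (2B, 2-aligned); 10..16  -- padding (6B); 16..24  cooldown  (8B, 8-aligned); 24..25  state  (1B, 1-aligned); 25..32  -- tail padding (7B); sizeof = 32, alignof = 8
0..1  layer  (1B, 1-aligned)
1..2  -- padding (1B)
2..6  width  (4B, 2-aligned)
6..7  channels  (1B, 1-aligned)
7..8  -- padding (1B)
8..12  depth  (4B, 2-aligned)
12..16  height  (4B, 2-aligned)
16..24  format  (8B, 2-aligned)
24..28  pitch  (4B, 2-aligned)
28..60  stride  (32B, 2-aligned)
60..68  mip_level  (8B, 2-aligned)
sizeof = 68, alignof = 2
array of 9: 9 × 68 = 612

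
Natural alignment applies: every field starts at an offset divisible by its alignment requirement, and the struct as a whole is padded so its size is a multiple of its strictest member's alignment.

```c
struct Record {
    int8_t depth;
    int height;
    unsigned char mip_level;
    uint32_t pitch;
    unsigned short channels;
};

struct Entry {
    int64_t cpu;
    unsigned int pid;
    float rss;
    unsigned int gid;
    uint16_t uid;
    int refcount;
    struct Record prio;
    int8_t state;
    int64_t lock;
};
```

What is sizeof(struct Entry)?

64

Record: 0..1  depth  (1B, 1-aligned); 1..4  -- padding (3B); 4..8  height  (4B, 4-aligned); 8..9  mip_level  (1B, 1-aligned); 9..12  -- padding (3B); 12..16  pitch  (4B, 4-aligned); 16..18  channels  (2B, 2-aligned); 18..20  -- tail padding (2B); sizeof = 20, alignof = 4
0..8  cpu  (8B, 8-aligned)
8..12  pid  (4B, 4-aligned)
12..16  rss  (4B, 4-aligned)
16..20  gid  (4B, 4-aligned)
20..22  uid  (2B, 2-aligned)
22..24  -- padding (2B)
24..28  refcount  (4B, 4-aligned)
28..48  prio  (20B, 4-aligned)
48..49  state  (1B, 1-aligned)
49..56  -- padding (7B)
56..64  lock  (8B, 8-aligned)
sizeof = 64, alignof = 8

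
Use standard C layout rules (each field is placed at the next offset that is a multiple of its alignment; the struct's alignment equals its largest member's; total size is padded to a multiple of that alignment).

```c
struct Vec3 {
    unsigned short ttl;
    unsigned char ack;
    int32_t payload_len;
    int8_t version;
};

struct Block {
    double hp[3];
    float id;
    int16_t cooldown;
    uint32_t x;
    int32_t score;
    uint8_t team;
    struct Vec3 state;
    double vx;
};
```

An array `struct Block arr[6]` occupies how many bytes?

Vec3: ttl at 0 (size 2, align 2) → ends 2; ack at 2 (size 1, align 1) → ends 3; pad 1 to align 4 for payload_len; payload_len at 4 (size 4, align 4) → ends 8; version at 8 (size 1, align 1) → ends 9; tail pad 3 to reach multiple of 4; total 12 bytes, alignment 4
hp at 0 (size 24, align 8) → ends 24
id at 24 (size 4, align 4) → ends 28
cooldown at 28 (size 2, align 2) → ends 30
pad 2 to align 4 for x
x at 32 (size 4, align 4) → ends 36
score at 36 (size 4, align 4) → ends 40
team at 40 (size 1, align 1) → ends 41
pad 3 to align 4 for state
state at 44 (size 12, align 4) → ends 56
vx at 56 (size 8, align 8) → ends 64
total 64 bytes, alignment 8
array of 6: 6 × 64 = 384

384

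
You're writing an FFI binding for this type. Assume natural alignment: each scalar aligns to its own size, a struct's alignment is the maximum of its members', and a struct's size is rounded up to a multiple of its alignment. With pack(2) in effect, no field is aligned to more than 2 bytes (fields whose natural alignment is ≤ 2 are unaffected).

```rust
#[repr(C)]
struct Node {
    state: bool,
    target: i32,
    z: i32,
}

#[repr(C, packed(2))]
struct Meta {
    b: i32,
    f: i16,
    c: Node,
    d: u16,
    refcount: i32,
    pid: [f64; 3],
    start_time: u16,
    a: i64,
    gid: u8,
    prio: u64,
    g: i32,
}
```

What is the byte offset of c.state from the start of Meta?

6

Node: @0: state [1B, align 1] → 1; +3 pad (align 4); @4: target [4B, align 4] → 8; @8: z [4B, align 4] → 12; size 12, align 4
@0: b [4B, align 2] → 4
@4: f [2B, align 2] → 6
@6: c [12B, align 2] → 18
within Node: state at 0
6 + 0 = 6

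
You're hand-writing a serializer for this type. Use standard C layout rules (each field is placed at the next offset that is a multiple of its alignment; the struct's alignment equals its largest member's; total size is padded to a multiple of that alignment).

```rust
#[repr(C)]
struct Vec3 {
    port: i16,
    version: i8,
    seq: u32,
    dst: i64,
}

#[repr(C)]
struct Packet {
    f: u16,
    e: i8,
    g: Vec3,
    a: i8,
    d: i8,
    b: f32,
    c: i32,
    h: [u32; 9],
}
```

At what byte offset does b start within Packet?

Vec3: 0..2  port  (2B, 2-aligned); 2..3  version  (1B, 1-aligned); 3..4  -- padding (1B); 4..8  seq  (4B, 4-aligned); 8..16  dst  (8B, 8-aligned); sizeof = 16, alignof = 8
0..2  f  (2B, 2-aligned)
2..3  e  (1B, 1-aligned)
3..8  -- padding (5B)
8..24  g  (16B, 8-aligned)
24..25  a  (1B, 1-aligned)
25..26  d  (1B, 1-aligned)
26..28  -- padding (2B)
28..32  b  (4B, 4-aligned)

28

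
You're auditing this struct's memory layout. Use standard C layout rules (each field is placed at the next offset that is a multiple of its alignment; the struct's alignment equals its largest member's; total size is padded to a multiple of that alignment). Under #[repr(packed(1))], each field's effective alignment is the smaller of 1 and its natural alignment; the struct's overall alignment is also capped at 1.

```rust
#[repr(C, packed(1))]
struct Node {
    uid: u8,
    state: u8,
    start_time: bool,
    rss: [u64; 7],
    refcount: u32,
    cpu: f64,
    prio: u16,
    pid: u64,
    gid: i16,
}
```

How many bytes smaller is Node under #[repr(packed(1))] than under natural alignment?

natural layout:
  @0: uid [1B, align 1] → 1
  @1: state [1B, align 1] → 2
  @2: start_time [1B, align 1] → 3
  +5 pad (align 8)
  @8: rss [56B, align 8] → 64
  @64: refcount [4B, align 4] → 68
  +4 pad (align 8)
  @72: cpu [8B, align 8] → 80
  @80: prio [2B, align 2] → 82
  +6 pad (align 8)
  @88: pid [8B, align 8] → 96
  @96: gid [2B, align 2] → 98
  +6 tail pad (align 8)
  size 104, align 8
packed(1) layout:
  @0: uid [1B, align 1] → 1
  @1: state [1B, align 1] → 2
  @2: start_time [1B, align 1] → 3
  @3: rss [56B, align 1] → 59
  @59: refcount [4B, align 1] → 63
  @63: cpu [8B, align 1] → 71
  @71: prio [2B, align 1] → 73
  @73: pid [8B, align 1] → 81
  @81: gid [2B, align 1] → 83
  size 83, align 1
104 − 83 = 21

21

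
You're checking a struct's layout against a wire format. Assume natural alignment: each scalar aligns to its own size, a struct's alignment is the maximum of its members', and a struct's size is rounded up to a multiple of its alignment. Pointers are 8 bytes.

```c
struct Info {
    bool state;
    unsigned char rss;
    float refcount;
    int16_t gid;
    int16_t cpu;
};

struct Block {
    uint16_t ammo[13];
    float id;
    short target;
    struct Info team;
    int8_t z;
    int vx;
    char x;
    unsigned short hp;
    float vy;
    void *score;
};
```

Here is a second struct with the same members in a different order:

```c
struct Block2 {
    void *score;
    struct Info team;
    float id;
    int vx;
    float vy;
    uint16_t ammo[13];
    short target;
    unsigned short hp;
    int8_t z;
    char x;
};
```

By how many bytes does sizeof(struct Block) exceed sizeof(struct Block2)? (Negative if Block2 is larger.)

8

Info: 0..1  state  (1B, 1-aligned); 1..2  rss  (1B, 1-aligned); 2..4  -- padding (2B); 4..8  refcount  (4B, 4-aligned); 8..10  gid  (2B, 2-aligned); 10..12  cpu  (2B, 2-aligned); sizeof = 12, alignof = 4
0..26  ammo  (26B, 2-aligned)
26..28  -- padding (2B)
28..32  id  (4B, 4-aligned)
32..34  target  (2B, 2-aligned)
34..36  -- padding (2B)
36..48  team  (12B, 4-aligned)
48..49  z  (1B, 1-aligned)
49..52  -- padding (3B)
52..56  vx  (4B, 4-aligned)
56..57  x  (1B, 1-aligned)
57..58  -- padding (1B)
58..60  hp  (2B, 2-aligned)
60..64  vy  (4B, 4-aligned)
64..72  score  (8B, 8-aligned)
sizeof = 72, alignof = 8
— Block2 —
0..8  score  (8B, 8-aligned)
8..20  team  (12B, 4-aligned)
20..24  id  (4B, 4-aligned)
24..28  vx  (4B, 4-aligned)
28..32  vy  (4B, 4-aligned)
32..58  ammo  (26B, 2-aligned)
58..60  target  (2B, 2-aligned)
60..62  hp  (2B, 2-aligned)
62..63  z  (1B, 1-aligned)
63..64  x  (1B, 1-aligned)
sizeof = 64, alignof = 8
72 − 64 = 8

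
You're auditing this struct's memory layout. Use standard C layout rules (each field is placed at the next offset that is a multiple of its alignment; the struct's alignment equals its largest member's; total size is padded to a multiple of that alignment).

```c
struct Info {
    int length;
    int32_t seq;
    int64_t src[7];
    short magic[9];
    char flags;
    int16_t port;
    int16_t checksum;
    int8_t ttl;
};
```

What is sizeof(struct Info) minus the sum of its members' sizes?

length at 0 (size 4, align 4) → ends 4
seq at 4 (size 4, align 4) → ends 8
src at 8 (size 56, align 8) → ends 64
magic at 64 (size 18, align 2) → ends 82
flags at 82 (size 1, align 1) → ends 83
pad 1 to align 2 for port
port at 84 (size 2, align 2) → ends 86
checksum at 86 (size 2, align 2) → ends 88
ttl at 88 (size 1, align 1) → ends 89
tail pad 7 to reach multiple of 8
total 96 bytes, alignment 8
data bytes 88, size 96 → padding 8

8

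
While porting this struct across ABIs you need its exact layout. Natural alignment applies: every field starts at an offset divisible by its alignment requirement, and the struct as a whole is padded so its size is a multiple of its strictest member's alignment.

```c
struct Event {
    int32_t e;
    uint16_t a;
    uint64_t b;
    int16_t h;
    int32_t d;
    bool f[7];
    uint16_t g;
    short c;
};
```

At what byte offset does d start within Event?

20

0..4  e  (4B, 4-aligned)
4..6  a  (2B, 2-aligned)
6..8  -- padding (2B)
8..16  b  (8B, 8-aligned)
16..18  h  (2B, 2-aligned)
18..20  -- padding (2B)
20..24  d  (4B, 4-aligned)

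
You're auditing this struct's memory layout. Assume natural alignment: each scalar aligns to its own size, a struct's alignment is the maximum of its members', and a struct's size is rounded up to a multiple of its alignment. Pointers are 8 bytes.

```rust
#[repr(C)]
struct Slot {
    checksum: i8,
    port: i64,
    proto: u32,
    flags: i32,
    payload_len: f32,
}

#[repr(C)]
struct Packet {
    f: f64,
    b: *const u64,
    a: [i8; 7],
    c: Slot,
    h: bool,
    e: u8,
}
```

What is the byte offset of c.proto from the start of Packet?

Slot: @0: checksum [1B, align 1] → 1; +7 pad (align 8); @8: port [8B, align 8] → 16; @16: proto [4B, align 4] → 20; @20: flags [4B, align 4] → 24; @24: payload_len [4B, align 4] → 28; +4 tail pad (align 8); size 32, align 8
@0: f [8B, align 8] → 8
@8: b [8B, align 8] → 16
@16: a [7B, align 1] → 23
+1 pad (align 8)
@24: c [32B, align 8] → 56
within Slot: proto at 16
24 + 16 = 40

40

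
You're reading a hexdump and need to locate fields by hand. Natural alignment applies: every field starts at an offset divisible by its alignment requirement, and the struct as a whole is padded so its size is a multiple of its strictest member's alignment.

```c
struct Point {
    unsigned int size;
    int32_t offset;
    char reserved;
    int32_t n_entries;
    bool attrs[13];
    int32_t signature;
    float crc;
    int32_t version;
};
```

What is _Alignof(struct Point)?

4

member alignments: size=4, offset=4, reserved=1, n_entries=4, attrs=1, signature=4, crc=4, version=4
max = 4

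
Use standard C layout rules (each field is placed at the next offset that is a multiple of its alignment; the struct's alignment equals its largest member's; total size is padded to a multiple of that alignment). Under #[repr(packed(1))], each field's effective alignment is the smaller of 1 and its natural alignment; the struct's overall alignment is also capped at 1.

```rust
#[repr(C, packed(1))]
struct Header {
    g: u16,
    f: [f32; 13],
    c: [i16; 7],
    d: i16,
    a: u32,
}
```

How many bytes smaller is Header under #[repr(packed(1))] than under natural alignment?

2

natural layout:
  0..2  g  (2B, 2-aligned)
  2..4  -- padding (2B)
  4..56  f  (52B, 4-aligned)
  56..70  c  (14B, 2-aligned)
  70..72  d  (2B, 2-aligned)
  72..76  a  (4B, 4-aligned)
  sizeof = 76, alignof = 4
packed(1) layout:
  0..2  g  (2B, 1-aligned)
  2..54  f  (52B, 1-aligned)
  54..68  c  (14B, 1-aligned)
  68..70  d  (2B, 1-aligned)
  70..74  a  (4B, 1-aligned)
  sizeof = 74, alignof = 1
76 − 74 = 2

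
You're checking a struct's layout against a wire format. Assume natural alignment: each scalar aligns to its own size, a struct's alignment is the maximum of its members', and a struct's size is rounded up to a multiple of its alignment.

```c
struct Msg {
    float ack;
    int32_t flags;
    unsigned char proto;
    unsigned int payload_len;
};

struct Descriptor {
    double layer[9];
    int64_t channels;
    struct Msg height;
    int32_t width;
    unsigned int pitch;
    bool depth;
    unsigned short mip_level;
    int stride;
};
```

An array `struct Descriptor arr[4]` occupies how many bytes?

448

Msg: 0..4  ack  (4B, 4-aligned); 4..8  flags  (4B, 4-aligned); 8..9  proto  (1B, 1-aligned); 9..12  -- padding (3B); 12..16  payload_len  (4B, 4-aligned); sizeof = 16, alignof = 4
0..72  layer  (72B, 8-aligned)
72..80  channels  (8B, 8-aligned)
80..96  height  (16B, 4-aligned)
96..100  width  (4B, 4-aligned)
100..104  pitch  (4B, 4-aligned)
104..105  depth  (1B, 1-aligned)
105..106  -- padding (1B)
106..108  mip_level  (2B, 2-aligned)
108..112  stride  (4B, 4-aligned)
sizeof = 112, alignof = 8
array of 4: 4 × 112 = 448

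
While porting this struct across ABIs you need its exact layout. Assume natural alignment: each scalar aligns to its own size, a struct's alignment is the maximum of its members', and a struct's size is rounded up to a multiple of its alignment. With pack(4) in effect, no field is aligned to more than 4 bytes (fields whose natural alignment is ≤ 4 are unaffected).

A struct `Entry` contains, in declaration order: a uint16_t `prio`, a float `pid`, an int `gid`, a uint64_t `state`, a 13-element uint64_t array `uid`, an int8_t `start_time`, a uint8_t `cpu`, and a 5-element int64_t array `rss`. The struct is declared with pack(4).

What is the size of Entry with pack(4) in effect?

168

prio at 0 (size 2, align 2) → ends 2
pad 2 to align 4 for pid
pid at 4 (size 4, align 4) → ends 8
gid at 8 (size 4, align 4) → ends 12
state at 12 (size 8, align 4) → ends 20
uid at 20 (size 104, align 4) → ends 124
start_time at 124 (size 1, align 1) → ends 125
cpu at 125 (size 1, align 1) → ends 126
pad 2 to align 4 for rss
rss at 128 (size 40, align 4) → ends 168
total 168 bytes, alignment 4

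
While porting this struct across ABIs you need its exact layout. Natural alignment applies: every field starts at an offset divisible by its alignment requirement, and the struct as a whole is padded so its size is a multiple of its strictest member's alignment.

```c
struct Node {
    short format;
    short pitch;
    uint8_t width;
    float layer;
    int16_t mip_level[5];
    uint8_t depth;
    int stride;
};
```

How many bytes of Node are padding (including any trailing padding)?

0..2  format  (2B, 2-aligned)
2..4  pitch  (2B, 2-aligned)
4..5  width  (1B, 1-aligned)
5..8  -- padding (3B)
8..12  layer  (4B, 4-aligned)
12..22  mip_level  (10B, 2-aligned)
22..23  depth  (1B, 1-aligned)
23..24  -- padding (1B)
24..28  stride  (4B, 4-aligned)
sizeof = 28, alignof = 4
data bytes 24, size 28 → padding 4

4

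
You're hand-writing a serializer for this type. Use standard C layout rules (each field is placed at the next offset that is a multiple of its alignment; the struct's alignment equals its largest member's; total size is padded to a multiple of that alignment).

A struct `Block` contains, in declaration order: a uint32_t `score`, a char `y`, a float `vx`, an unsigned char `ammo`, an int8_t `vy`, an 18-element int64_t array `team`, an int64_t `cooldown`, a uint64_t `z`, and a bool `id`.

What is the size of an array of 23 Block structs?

@0: score [4B, align 4] → 4
@4: y [1B, align 1] → 5
+3 pad (align 4)
@8: vx [4B, align 4] → 12
@12: ammo [1B, align 1] → 13
@13: vy [1B, align 1] → 14
+2 pad (align 8)
@16: team [144B, align 8] → 160
@160: cooldown [8B, align 8] → 168
@168: z [8B, align 8] → 176
@176: id [1B, align 1] → 177
+7 tail pad (align 8)
size 184, align 8
array of 23: 23 × 184 = 4232

4232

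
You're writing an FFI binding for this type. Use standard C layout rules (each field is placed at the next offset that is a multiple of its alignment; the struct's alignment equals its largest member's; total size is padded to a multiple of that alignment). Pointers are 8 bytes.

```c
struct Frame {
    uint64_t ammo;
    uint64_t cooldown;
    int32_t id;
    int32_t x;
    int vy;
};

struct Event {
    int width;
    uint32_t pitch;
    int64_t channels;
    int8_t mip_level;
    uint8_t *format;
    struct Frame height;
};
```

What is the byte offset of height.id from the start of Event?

Frame: @0: ammo [8B, align 8] → 8; @8: cooldown [8B, align 8] → 16; @16: id [4B, align 4] → 20; @20: x [4B, align 4] → 24; @24: vy [4B, align 4] → 28; +4 tail pad (align 8); size 32, align 8
@0: width [4B, align 4] → 4
@4: pitch [4B, align 4] → 8
@8: channels [8B, align 8] → 16
@16: mip_level [1B, align 1] → 17
+7 pad (align 8)
@24: format [8B, align 8] → 32
@32: height [32B, align 8] → 64
within Frame: id at 16
32 + 16 = 48

48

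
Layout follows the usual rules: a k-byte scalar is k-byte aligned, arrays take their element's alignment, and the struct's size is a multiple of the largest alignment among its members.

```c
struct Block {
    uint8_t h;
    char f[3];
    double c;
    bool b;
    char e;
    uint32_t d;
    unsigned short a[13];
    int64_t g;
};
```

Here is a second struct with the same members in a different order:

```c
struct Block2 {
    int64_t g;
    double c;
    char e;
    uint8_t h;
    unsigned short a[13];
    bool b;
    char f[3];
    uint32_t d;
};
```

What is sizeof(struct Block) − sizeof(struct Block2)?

0..1  h  (1B, 1-aligned)
1..4  f  (3B, 1-aligned)
4..8  -- padding (4B)
8..16  c  (8B, 8-aligned)
16..17  b  (1B, 1-aligned)
17..18  e  (1B, 1-aligned)
18..20  -- padding (2B)
20..24  d  (4B, 4-aligned)
24..50  a  (26B, 2-aligned)
50..56  -- padding (6B)
56..64  g  (8B, 8-aligned)
sizeof = 64, alignof = 8
— Block2 —
0..8  g  (8B, 8-aligned)
8..16  c  (8B, 8-aligned)
16..17  e  (1B, 1-aligned)
17..18  h  (1B, 1-aligned)
18..44  a  (26B, 2-aligned)
44..45  b  (1B, 1-aligned)
45..48  f  (3B, 1-aligned)
48..52  d  (4B, 4-aligned)
52..56  -- tail padding (4B)
sizeof = 56, alignof = 8
64 − 56 = 8

8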